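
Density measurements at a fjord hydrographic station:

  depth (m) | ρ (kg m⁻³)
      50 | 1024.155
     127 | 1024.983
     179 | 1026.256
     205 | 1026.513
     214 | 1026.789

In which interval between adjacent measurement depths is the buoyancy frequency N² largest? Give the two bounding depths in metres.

Compute the density gradient over each adjacent pair:
  50–127 m: Δρ/Δz = 0.828/77 = 0.011 kg m⁻⁴
  127–179 m: Δρ/Δz = 1.273/52 = 0.024 kg m⁻⁴
  179–205 m: Δρ/Δz = 0.257/26 = 9.9 × 10⁻³ kg m⁻⁴
  205–214 m: Δρ/Δz = 0.276/9 = 0.031 kg m⁻⁴
The largest gradient is in the 205–214 m interval — the pycnocline.

205–214 m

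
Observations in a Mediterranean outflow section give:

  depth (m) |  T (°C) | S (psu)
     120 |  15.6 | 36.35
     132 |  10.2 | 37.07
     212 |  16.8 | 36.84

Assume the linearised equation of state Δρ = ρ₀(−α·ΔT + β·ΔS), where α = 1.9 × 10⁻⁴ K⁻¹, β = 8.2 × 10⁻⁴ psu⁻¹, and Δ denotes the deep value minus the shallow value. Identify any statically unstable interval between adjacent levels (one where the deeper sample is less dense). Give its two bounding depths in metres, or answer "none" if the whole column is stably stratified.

Evaluate Δρ/ρ₀ = −αΔT + βΔS across each adjacent pair:
  120–132 m: −αΔT+βΔS = −(1.9 × 10⁻⁴)(-5.4)+(8.2 × 10⁻⁴)(+0.72) = 1.6 × 10⁻³ → stable
  132–212 m: −αΔT+βΔS = −(1.9 × 10⁻⁴)(+6.6)+(8.2 × 10⁻⁴)(-0.23) = -1.4 × 10⁻³ → UNSTABLE
The 132–212 m interval has Δρ < 0: lighter water underlies denser water.

132–212 m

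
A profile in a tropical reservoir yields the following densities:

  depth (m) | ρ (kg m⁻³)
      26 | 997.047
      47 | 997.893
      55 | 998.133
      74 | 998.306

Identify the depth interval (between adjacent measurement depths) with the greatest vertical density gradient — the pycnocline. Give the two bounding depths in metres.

Compute the density gradient over each adjacent pair:
  26–47 m: Δρ/Δz = 0.846/21 = 0.040 kg m⁻⁴
  47–55 m: Δρ/Δz = 0.240/8 = 0.030 kg m⁻⁴
  55–74 m: Δρ/Δz = 0.173/19 = 9.1 × 10⁻³ kg m⁻⁴
The largest gradient is in the 26–47 m interval — the pycnocline.

26–47 m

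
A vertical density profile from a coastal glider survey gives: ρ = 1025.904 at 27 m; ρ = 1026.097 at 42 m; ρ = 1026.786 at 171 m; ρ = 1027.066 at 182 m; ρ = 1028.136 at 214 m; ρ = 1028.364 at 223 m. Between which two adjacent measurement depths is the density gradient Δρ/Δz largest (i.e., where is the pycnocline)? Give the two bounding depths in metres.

Compute the density gradient over each adjacent pair:
  27–42 m: Δρ/Δz = 0.193/15 = 0.013 kg m⁻⁴
  42–171 m: Δρ/Δz = 0.689/129 = 5.3 × 10⁻³ kg m⁻⁴
  171–182 m: Δρ/Δz = 0.280/11 = 0.025 kg m⁻⁴
  182–214 m: Δρ/Δz = 1.070/32 = 0.033 kg m⁻⁴
  214–223 m: Δρ/Δz = 0.228/9 = 0.025 kg m⁻⁴
The largest gradient is in the 182–214 m interval — the pycnocline.

182–214 m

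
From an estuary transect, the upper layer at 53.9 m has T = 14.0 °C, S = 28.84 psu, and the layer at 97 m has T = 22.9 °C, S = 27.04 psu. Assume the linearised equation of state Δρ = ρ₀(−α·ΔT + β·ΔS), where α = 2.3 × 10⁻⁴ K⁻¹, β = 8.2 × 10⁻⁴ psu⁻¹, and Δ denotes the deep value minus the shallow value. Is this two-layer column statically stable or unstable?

unstable

ΔT = 22.9 − 14.0 = +8.9 K and ΔS = 27.04 − 28.84 = -1.80 psu (deep − shallow).
−αΔT = -2.047 × 10⁻³; βΔS = -1.476 × 10⁻³; sum Δρ/ρ₀ = -3.523 × 10⁻³.
Δρ/ρ₀ < 0, so Δρ < 0: deeper water is lighter → statically unstable; the column would overturn.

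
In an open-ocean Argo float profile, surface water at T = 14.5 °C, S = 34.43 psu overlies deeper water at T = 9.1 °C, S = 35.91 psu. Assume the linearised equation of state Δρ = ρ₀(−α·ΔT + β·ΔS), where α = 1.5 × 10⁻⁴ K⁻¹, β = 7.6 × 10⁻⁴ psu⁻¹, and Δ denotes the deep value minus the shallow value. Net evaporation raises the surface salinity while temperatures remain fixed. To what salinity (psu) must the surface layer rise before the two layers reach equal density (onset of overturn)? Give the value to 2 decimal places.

Neutral buoyancy requires −α(T_deep − T_surf) + β(S_deep − S_surf′) = 0.
S_surf′ = S_deep − (α/β)·ΔT = 35.91 − (1.5 × 10⁻⁴/7.6 × 10⁻⁴)·(-5.4) = 36.9758 psu.
Increase required: 36.9758 − 34.43 = 2.5458 psu.

36.98 psu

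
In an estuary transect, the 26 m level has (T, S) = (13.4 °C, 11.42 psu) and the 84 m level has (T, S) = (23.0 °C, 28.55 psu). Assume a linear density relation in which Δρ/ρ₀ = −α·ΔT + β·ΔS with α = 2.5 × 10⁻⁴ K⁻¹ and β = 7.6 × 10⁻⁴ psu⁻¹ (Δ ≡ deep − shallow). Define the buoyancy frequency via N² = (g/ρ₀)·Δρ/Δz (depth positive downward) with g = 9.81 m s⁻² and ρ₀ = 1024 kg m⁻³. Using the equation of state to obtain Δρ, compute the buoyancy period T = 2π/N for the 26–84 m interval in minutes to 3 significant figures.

2.47 min

ΔT = +9.6 K, ΔS = +17.13 psu (deep − shallow).
Δρ/ρ₀ = −αΔT + βΔS = -2.40 × 10⁻³ + 0.0130188 = 0.0106188, so Δρ ≈ 10.87 kg m⁻³.
N² = (g/ρ₀)·Δρ/Δz = g·(Δρ/ρ₀)/Δz = 9.81 × 0.0106188 / 58 = 1.7960 × 10⁻³ s⁻².
N = √(1.7960 × 10⁻³) = 0.042379 rad s⁻¹ → T = 2π/N = 148.26 s = 2.4710 min ≈ 2.47 min.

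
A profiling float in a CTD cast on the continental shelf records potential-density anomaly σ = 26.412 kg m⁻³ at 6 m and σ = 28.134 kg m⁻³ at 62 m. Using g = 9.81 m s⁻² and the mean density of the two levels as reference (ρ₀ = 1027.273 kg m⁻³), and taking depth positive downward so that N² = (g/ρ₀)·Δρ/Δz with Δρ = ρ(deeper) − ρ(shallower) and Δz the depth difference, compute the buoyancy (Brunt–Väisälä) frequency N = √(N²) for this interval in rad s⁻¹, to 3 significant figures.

0.0171 rad s⁻¹

Δρ = 1028.134 − 1026.412 = 1.722 kg m⁻³ over Δz = 62 − 6 = 56 m.
N² = (9.81/1027.273) × (1.722/56) = 2.9365 × 10⁻⁴ s⁻².
N = √(2.9365 × 10⁻⁴) = 0.017136 rad s⁻¹ ≈ 0.0171 rad s⁻¹.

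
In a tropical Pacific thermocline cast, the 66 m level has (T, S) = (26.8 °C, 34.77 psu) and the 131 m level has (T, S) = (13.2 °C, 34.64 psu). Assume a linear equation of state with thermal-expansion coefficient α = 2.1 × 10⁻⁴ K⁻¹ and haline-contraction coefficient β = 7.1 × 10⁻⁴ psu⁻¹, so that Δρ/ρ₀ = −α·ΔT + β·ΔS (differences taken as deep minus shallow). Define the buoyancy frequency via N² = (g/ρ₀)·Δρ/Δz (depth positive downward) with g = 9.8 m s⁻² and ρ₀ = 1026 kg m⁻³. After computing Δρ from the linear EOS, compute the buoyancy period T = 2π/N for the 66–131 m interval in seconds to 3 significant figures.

ΔT = -13.6 K, ΔS = -0.13 psu (deep − shallow).
Δρ/ρ₀ = −αΔT + βΔS = 2.856 × 10⁻³ − 9.23 × 10⁻⁵ = 2.7637 × 10⁻³, so Δρ ≈ 2.836 kg m⁻³.
N² = (g/ρ₀)·Δρ/Δz = g·(Δρ/ρ₀)/Δz = 9.8 × 2.7637 × 10⁻³ / 65 = 4.1668 × 10⁻⁴ s⁻².
N = √(4.1668 × 10⁻⁴) = 0.020413 rad s⁻¹ → T = 2π/N = 307.80 s ≈ 308 s.

308 s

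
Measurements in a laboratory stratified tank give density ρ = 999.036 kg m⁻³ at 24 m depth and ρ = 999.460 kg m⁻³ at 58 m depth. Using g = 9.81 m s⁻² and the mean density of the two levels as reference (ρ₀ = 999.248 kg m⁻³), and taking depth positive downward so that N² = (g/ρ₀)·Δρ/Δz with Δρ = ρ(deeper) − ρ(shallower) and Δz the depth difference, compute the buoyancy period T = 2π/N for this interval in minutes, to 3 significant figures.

9.46 min

Δρ = 999.460 − 999.036 = 0.424 kg m⁻³ over Δz = 58 − 24 = 34 m.
N² = (9.81/999.248) × (0.424/34) = 1.2243 × 10⁻⁴ s⁻².
N = √(1.2243 × 10⁻⁴) = 0.011065 rad s⁻¹, so T = 2π/N = 567.84 s = 9.4640 min ≈ 9.46 min.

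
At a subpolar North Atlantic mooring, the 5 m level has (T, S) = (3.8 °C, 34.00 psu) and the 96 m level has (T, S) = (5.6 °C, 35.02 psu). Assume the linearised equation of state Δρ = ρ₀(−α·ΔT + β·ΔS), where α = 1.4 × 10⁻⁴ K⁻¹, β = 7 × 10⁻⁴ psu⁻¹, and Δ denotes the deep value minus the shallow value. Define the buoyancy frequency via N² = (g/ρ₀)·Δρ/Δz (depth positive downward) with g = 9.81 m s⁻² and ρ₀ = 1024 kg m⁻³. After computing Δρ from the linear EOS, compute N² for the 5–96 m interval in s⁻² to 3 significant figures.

4.98 × 10⁻⁵ s⁻²

ΔT = +1.8 K, ΔS = +1.02 psu (deep − shallow).
Δρ/ρ₀ = −αΔT + βΔS = -2.52 × 10⁻⁴ + 7.14 × 10⁻⁴ = 4.62 × 10⁻⁴, so Δρ ≈ 0.4731 kg m⁻³.
N² = (g/ρ₀)·Δρ/Δz = g·(Δρ/ρ₀)/Δz = 9.81 × 4.62 × 10⁻⁴ / 91 = 4.9805 × 10⁻⁵ s⁻² ≈ 4.98 × 10⁻⁵ s⁻².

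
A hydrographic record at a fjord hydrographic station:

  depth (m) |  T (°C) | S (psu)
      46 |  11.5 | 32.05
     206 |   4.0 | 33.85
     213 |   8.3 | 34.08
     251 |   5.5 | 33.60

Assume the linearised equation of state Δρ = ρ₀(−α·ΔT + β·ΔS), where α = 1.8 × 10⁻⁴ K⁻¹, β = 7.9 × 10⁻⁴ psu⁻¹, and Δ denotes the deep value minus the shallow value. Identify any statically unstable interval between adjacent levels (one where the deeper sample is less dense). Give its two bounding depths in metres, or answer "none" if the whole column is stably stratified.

Evaluate Δρ/ρ₀ = −αΔT + βΔS across each adjacent pair:
  46–206 m: −αΔT+βΔS = −(1.8 × 10⁻⁴)(-7.5)+(7.9 × 10⁻⁴)(+1.80) = 2.8 × 10⁻³ → stable
  206–213 m: −αΔT+βΔS = −(1.8 × 10⁻⁴)(+4.3)+(7.9 × 10⁻⁴)(+0.23) = -5.9 × 10⁻⁴ → UNSTABLE
  213–251 m: −αΔT+βΔS = −(1.8 × 10⁻⁴)(-2.8)+(7.9 × 10⁻⁴)(-0.48) = 1.2 × 10⁻⁴ → stable
The 206–213 m interval has Δρ < 0: lighter water underlies denser water.

206–213 m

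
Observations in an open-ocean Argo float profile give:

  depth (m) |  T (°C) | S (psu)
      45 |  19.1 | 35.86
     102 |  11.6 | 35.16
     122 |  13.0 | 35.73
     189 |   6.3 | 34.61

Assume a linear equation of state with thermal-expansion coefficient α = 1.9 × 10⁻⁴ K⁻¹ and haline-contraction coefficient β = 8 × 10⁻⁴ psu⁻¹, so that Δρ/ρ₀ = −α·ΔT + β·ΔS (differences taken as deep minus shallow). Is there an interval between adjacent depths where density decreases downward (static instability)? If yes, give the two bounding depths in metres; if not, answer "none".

Evaluate Δρ/ρ₀ = −αΔT + βΔS across each adjacent pair:
  45–102 m: −αΔT+βΔS = −(1.9 × 10⁻⁴)(-7.5)+(8 × 10⁻⁴)(-0.70) = 8.7 × 10⁻⁴ → stable
  102–122 m: −αΔT+βΔS = −(1.9 × 10⁻⁴)(+1.4)+(8 × 10⁻⁴)(+0.57) = 1.9 × 10⁻⁴ → stable
  122–189 m: −αΔT+βΔS = −(1.9 × 10⁻⁴)(-6.7)+(8 × 10⁻⁴)(-1.12) = 3.8 × 10⁻⁴ → stable
Every interval has Δρ > 0: the column is stably stratified throughout.

none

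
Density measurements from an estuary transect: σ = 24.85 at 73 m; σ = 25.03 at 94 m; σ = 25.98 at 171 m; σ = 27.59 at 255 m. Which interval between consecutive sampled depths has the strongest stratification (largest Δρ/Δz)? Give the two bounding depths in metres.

Compute the density gradient over each adjacent pair:
  73–94 m: Δρ/Δz = 0.18/21 = 8.6 × 10⁻³ kg m⁻⁴
  94–171 m: Δρ/Δz = 0.95/77 = 0.012 kg m⁻⁴
  171–255 m: Δρ/Δz = 1.61/84 = 0.019 kg m⁻⁴
The largest gradient is in the 171–255 m interval — the pycnocline.

171–255 m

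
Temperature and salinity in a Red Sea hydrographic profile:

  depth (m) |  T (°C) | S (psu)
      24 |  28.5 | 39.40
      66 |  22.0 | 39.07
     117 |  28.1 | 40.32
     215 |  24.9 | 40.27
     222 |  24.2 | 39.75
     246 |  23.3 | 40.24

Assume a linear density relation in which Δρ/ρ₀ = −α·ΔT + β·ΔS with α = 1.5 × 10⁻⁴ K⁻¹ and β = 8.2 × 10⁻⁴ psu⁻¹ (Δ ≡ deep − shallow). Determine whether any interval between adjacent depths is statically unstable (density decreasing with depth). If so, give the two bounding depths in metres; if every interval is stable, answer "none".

Evaluate Δρ/ρ₀ = −αΔT + βΔS across each adjacent pair:
  24–66 m: −αΔT+βΔS = −(1.5 × 10⁻⁴)(-6.5)+(8.2 × 10⁻⁴)(-0.33) = 7.0 × 10⁻⁴ → stable
  66–117 m: −αΔT+βΔS = −(1.5 × 10⁻⁴)(+6.1)+(8.2 × 10⁻⁴)(+1.25) = 1.1 × 10⁻⁴ → stable
  117–215 m: −αΔT+βΔS = −(1.5 × 10⁻⁴)(-3.2)+(8.2 × 10⁻⁴)(-0.05) = 4.4 × 10⁻⁴ → stable
  215–222 m: −αΔT+βΔS = −(1.5 × 10⁻⁴)(-0.7)+(8.2 × 10⁻⁴)(-0.52) = -3.2 × 10⁻⁴ → UNSTABLE
  222–246 m: −αΔT+βΔS = −(1.5 × 10⁻⁴)(-0.9)+(8.2 × 10⁻⁴)(+0.49) = 5.4 × 10⁻⁴ → stable
The 215–222 m interval has Δρ < 0: lighter water underlies denser water.

215–222 m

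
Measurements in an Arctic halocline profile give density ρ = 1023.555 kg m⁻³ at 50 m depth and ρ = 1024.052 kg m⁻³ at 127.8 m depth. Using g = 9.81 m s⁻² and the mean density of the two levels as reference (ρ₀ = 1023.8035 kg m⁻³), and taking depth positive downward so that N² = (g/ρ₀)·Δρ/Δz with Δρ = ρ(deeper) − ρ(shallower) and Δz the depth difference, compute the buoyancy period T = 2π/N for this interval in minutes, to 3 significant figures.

13.4 min

Δρ = 1024.052 − 1023.555 = 0.497 kg m⁻³ over Δz = 127.8 − 50 = 77.8 m.
N² = (9.81/1023.8035) × (0.497/77.8) = 6.1211 × 10⁻⁵ s⁻².
N = √(6.1211 × 10⁻⁵) = 7.8237 × 10⁻³ rad s⁻¹, so T = 2π/N = 803.10 s = 13.385 min ≈ 13.4 min.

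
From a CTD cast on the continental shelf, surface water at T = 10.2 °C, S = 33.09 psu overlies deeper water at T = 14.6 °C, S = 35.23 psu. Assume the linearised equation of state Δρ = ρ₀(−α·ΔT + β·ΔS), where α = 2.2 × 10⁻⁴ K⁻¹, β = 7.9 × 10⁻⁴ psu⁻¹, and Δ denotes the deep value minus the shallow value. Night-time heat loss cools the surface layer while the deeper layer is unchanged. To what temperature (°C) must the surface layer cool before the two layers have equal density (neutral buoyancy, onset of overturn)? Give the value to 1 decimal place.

6.9 °C

Neutral buoyancy requires Δρ = 0, i.e. −α(T_deep − T_surf′) + β(S_deep − S_surf) = 0.
T_surf′ = T_deep − (β/α)·ΔS = 14.6 − (7.9 × 10⁻⁴/2.2 × 10⁻⁴)·(+2.14) = 6.915 °C.
Cooling required: 10.2 − (6.915) = 3.285 °C.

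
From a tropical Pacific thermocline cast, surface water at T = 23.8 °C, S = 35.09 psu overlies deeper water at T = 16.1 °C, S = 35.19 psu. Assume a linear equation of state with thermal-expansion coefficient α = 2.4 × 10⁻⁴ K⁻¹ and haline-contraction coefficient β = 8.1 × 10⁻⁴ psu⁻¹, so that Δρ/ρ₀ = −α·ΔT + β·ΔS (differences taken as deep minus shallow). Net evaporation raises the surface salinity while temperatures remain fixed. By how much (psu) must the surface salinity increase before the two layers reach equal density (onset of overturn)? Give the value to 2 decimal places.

Neutral buoyancy requires −α(T_deep − T_surf) + β(S_deep − S_surf′) = 0.
S_surf′ = S_deep − (α/β)·ΔT = 35.19 − (2.4 × 10⁻⁴/8.1 × 10⁻⁴)·(-7.7) = 37.4715 psu.
Increase required: 37.4715 − 35.09 = 2.3815 psu.

2.38 psu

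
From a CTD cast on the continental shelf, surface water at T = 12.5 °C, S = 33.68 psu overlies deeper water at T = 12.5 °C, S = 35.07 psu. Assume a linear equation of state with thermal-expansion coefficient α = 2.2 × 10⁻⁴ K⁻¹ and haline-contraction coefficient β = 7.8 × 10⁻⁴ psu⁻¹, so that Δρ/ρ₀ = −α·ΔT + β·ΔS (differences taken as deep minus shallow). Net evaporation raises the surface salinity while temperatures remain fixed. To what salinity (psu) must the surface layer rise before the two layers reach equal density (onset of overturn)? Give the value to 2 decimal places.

35.07 psu

Neutral buoyancy requires −α(T_deep − T_surf) + β(S_deep − S_surf′) = 0.
S_surf′ = S_deep − (α/β)·ΔT = 35.07 − (2.2 × 10⁻⁴/7.8 × 10⁻⁴)·(+0.0) = 35.0700 psu.
Increase required: 35.0700 − 33.68 = 1.3900 psu.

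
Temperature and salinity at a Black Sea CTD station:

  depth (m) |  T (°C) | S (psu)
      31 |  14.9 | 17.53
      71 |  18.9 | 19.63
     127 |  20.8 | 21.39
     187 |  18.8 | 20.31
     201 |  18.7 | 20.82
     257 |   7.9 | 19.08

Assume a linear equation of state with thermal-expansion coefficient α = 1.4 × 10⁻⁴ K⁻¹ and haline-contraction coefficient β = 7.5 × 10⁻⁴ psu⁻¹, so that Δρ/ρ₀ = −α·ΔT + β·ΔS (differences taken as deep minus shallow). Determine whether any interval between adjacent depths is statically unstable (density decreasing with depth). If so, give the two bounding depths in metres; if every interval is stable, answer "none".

127–187 m

Evaluate Δρ/ρ₀ = −αΔT + βΔS across each adjacent pair:
  31–71 m: −αΔT+βΔS = −(1.4 × 10⁻⁴)(+4.0)+(7.5 × 10⁻⁴)(+2.10) = 1.0 × 10⁻³ → stable
  71–127 m: −αΔT+βΔS = −(1.4 × 10⁻⁴)(+1.9)+(7.5 × 10⁻⁴)(+1.76) = 1.1 × 10⁻³ → stable
  127–187 m: −αΔT+βΔS = −(1.4 × 10⁻⁴)(-2.0)+(7.5 × 10⁻⁴)(-1.08) = -5.3 × 10⁻⁴ → UNSTABLE
  187–201 m: −αΔT+βΔS = −(1.4 × 10⁻⁴)(-0.1)+(7.5 × 10⁻⁴)(+0.51) = 4.0 × 10⁻⁴ → stable
  201–257 m: −αΔT+βΔS = −(1.4 × 10⁻⁴)(-10.8)+(7.5 × 10⁻⁴)(-1.74) = 2.1 × 10⁻⁴ → stable
The 127–187 m interval has Δρ < 0: lighter water underlies denser water.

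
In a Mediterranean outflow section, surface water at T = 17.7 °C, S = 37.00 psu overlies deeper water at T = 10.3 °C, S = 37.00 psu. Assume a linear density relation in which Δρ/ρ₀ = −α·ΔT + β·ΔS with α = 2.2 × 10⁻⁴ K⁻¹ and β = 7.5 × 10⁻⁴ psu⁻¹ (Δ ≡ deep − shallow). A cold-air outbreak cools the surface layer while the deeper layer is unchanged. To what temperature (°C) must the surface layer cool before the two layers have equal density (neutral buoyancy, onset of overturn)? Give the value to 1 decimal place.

Neutral buoyancy requires Δρ = 0, i.e. −α(T_deep − T_surf′) + β(S_deep − S_surf) = 0.
T_surf′ = T_deep − (β/α)·ΔS = 10.3 − (7.5 × 10⁻⁴/2.2 × 10⁻⁴)·(+0.00) = 10.300 °C.
Cooling required: 17.7 − (10.300) = 7.400 °C.

10.3 °C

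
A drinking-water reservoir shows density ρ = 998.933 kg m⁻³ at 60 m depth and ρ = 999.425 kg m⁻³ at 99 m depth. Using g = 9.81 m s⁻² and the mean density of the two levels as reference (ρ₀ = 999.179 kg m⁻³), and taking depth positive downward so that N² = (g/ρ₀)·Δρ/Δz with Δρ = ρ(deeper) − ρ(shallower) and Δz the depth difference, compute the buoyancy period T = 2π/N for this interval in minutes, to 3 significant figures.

Δρ = 999.425 − 998.933 = 0.492 kg m⁻³ over Δz = 99 − 60 = 39 m.
N² = (9.81/999.179) × (0.492/39) = 1.2386 × 10⁻⁴ s⁻².
N = √(1.2386 × 10⁻⁴) = 0.011129 rad s⁻¹, so T = 2π/N = 564.58 s = 9.4097 min ≈ 9.41 min.
N² > 0, so the interval is statically stable.

9.41 min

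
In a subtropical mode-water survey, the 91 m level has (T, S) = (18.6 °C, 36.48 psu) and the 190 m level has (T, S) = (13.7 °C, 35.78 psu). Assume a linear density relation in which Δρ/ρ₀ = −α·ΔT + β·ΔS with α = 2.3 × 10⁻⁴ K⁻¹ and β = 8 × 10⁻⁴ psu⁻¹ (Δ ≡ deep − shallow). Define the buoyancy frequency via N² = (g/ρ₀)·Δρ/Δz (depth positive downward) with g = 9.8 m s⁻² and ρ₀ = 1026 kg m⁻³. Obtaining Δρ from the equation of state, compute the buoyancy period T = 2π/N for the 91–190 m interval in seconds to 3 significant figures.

839 s

ΔT = -4.9 K, ΔS = -0.70 psu (deep − shallow).
Δρ/ρ₀ = −αΔT + βΔS = 1.127 × 10⁻³ − 5.60 × 10⁻⁴ = 5.67 × 10⁻⁴, so Δρ ≈ 0.5817 kg m⁻³.
N² = (g/ρ₀)·Δρ/Δz = g·(Δρ/ρ₀)/Δz = 9.8 × 5.67 × 10⁻⁴ / 99 = 5.6127 × 10⁻⁵ s⁻².
N = √(5.6127 × 10⁻⁵) = 7.4918 × 10⁻³ rad s⁻¹ → T = 2π/N = 838.67 s ≈ 839 s.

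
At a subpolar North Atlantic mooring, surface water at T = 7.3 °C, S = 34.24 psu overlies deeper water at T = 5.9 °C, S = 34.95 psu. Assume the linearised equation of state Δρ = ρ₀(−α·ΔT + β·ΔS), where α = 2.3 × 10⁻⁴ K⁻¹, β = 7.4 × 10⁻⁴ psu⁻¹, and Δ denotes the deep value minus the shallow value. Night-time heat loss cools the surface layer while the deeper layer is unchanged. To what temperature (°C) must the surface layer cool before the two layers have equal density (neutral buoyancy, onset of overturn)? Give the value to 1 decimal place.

3.6 °C

Neutral buoyancy requires Δρ = 0, i.e. −α(T_deep − T_surf′) + β(S_deep − S_surf) = 0.
T_surf′ = T_deep − (β/α)·ΔS = 5.9 − (7.4 × 10⁻⁴/2.3 × 10⁻⁴)·(+0.71) = 3.616 °C.
Cooling required: 7.3 − (3.616) = 3.684 °C.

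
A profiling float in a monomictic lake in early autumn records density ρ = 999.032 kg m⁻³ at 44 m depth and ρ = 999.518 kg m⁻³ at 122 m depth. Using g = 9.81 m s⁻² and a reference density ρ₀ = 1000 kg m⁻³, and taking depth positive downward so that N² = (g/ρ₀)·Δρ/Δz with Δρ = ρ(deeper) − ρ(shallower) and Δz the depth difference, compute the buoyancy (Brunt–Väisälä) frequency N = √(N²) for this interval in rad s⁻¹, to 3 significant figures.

Δρ = 999.518 − 999.032 = 0.486 kg m⁻³ over Δz = 122 − 44 = 78 m.
N² = (9.81/1000) × (0.486/78) = 6.1124 × 10⁻⁵ s⁻².
N = √(6.1124 × 10⁻⁵) = 7.8182 × 10⁻³ rad s⁻¹ ≈ 7.82 × 10⁻³ rad s⁻¹.
A positive N² confirms static stability across the interval.

7.82 × 10⁻³ rad s⁻¹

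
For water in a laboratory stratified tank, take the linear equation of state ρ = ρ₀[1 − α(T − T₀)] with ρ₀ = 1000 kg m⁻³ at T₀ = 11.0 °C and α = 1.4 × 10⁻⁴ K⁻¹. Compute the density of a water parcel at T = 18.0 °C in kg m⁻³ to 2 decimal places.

T − T₀ = +7.0 K.
Bracket = 1 − α·(+7.0) = 1 + (-9.80 × 10⁻⁴) = 0.9990200.
ρ = 1000 × 0.9990200 = 999.02 kg m⁻³.

999.02 kg m⁻³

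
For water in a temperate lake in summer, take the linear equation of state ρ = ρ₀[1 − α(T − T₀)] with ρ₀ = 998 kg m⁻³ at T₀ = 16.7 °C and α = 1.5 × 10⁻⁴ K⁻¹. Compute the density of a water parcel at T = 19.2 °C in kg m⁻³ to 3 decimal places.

T − T₀ = +2.5 K.
Bracket = 1 − α·(+2.5) = 1 + (-3.75 × 10⁻⁴) = 0.9996250.
ρ = 998 × 0.9996250 = 997.626 kg m⁻³.

997.626 kg m⁻³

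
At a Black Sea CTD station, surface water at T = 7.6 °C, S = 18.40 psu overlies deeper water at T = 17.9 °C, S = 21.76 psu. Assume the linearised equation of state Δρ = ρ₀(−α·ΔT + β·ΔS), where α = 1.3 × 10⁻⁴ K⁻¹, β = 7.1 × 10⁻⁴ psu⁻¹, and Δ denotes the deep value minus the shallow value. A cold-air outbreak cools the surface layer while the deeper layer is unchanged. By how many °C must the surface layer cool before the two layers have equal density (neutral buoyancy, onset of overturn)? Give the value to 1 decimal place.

8.1 °C

Neutral buoyancy requires Δρ = 0, i.e. −α(T_deep − T_surf′) + β(S_deep − S_surf) = 0.
T_surf′ = T_deep − (β/α)·ΔS = 17.9 − (7.1 × 10⁻⁴/1.3 × 10⁻⁴)·(+3.36) = -0.451 °C.
Cooling required: 7.6 − (-0.451) = 8.051 °C.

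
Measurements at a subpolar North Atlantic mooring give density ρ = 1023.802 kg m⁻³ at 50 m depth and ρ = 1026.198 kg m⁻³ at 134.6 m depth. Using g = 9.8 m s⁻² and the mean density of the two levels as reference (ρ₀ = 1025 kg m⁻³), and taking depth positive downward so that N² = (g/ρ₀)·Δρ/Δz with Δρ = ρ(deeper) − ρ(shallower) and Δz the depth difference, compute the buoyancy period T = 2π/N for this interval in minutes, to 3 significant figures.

Δρ = 1026.198 − 1023.802 = 2.396 kg m⁻³ over Δz = 134.6 − 50 = 84.6 m.
N² = (9.8/1025) × (2.396/84.6) = 2.7078 × 10⁻⁴ s⁻².
N = √(2.7078 × 10⁻⁴) = 0.016455 rad s⁻¹, so T = 2π/N = 381.84 s = 6.3640 min ≈ 6.36 min.

6.36 min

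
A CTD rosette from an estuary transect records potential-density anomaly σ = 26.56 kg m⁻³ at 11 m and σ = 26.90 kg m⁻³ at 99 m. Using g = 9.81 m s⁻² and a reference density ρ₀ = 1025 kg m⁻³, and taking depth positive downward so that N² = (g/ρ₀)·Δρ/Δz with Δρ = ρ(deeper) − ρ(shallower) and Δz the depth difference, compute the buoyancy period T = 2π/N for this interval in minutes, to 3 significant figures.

17.2 min

Δρ = 1026.90 − 1026.56 = 0.34 kg m⁻³ over Δz = 99 − 11 = 88 m.
N² = (9.81/1025) × (0.34/88) = 3.6978 × 10⁻⁵ s⁻².
N = √(3.6978 × 10⁻⁵) = 6.0810 × 10⁻³ rad s⁻¹, so T = 2π/N = 1.0332 × 10³ s = 17.220 min ≈ 17.2 min.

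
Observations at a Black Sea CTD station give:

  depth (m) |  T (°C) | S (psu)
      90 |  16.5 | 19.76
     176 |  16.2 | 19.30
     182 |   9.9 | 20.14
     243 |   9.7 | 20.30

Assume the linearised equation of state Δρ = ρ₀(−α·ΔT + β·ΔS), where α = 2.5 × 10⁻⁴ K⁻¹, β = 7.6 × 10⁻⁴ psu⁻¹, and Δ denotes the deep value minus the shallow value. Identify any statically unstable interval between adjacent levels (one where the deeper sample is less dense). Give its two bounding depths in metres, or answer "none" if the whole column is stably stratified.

Evaluate Δρ/ρ₀ = −αΔT + βΔS across each adjacent pair:
  90–176 m: −αΔT+βΔS = −(2.5 × 10⁻⁴)(-0.3)+(7.6 × 10⁻⁴)(-0.46) = -2.7 × 10⁻⁴ → UNSTABLE
  176–182 m: −αΔT+βΔS = −(2.5 × 10⁻⁴)(-6.3)+(7.6 × 10⁻⁴)(+0.84) = 2.2 × 10⁻³ → stable
  182–243 m: −αΔT+βΔS = −(2.5 × 10⁻⁴)(-0.2)+(7.6 × 10⁻⁴)(+0.16) = 1.7 × 10⁻⁴ → stable
The 90–176 m interval has Δρ < 0: lighter water underlies denser water.

90–176 m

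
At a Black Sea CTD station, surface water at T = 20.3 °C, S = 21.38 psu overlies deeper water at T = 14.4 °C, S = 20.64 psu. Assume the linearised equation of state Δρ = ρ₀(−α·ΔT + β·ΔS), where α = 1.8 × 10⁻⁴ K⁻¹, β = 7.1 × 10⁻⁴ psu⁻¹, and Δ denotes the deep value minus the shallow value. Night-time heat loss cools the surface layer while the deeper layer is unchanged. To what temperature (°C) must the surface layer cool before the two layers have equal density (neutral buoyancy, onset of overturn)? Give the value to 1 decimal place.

17.3 °C

Neutral buoyancy requires Δρ = 0, i.e. −α(T_deep − T_surf′) + β(S_deep − S_surf) = 0.
T_surf′ = T_deep − (β/α)·ΔS = 14.4 − (7.1 × 10⁻⁴/1.8 × 10⁻⁴)·(-0.74) = 17.319 °C.
Cooling required: 20.3 − (17.319) = 2.981 °C.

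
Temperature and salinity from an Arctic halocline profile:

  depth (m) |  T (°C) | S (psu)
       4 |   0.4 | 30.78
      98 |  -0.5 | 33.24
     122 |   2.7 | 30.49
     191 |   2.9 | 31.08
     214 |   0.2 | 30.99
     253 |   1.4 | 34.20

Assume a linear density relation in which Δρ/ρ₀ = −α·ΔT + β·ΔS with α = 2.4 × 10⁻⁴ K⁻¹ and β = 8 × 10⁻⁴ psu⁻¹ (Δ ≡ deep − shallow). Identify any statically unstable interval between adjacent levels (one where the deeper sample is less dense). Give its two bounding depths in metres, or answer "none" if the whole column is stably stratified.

Evaluate Δρ/ρ₀ = −αΔT + βΔS across each adjacent pair:
  4–98 m: −αΔT+βΔS = −(2.4 × 10⁻⁴)(-0.9)+(8 × 10⁻⁴)(+2.46) = 2.2 × 10⁻³ → stable
  98–122 m: −αΔT+βΔS = −(2.4 × 10⁻⁴)(+3.2)+(8 × 10⁻⁴)(-2.75) = -3.0 × 10⁻³ → UNSTABLE
  122–191 m: −αΔT+βΔS = −(2.4 × 10⁻⁴)(+0.2)+(8 × 10⁻⁴)(+0.59) = 4.2 × 10⁻⁴ → stable
  191–214 m: −αΔT+βΔS = −(2.4 × 10⁻⁴)(-2.7)+(8 × 10⁻⁴)(-0.09) = 5.8 × 10⁻⁴ → stable
  214–253 m: −αΔT+βΔS = −(2.4 × 10⁻⁴)(+1.2)+(8 × 10⁻⁴)(+3.21) = 2.3 × 10⁻³ → stable
The 98–122 m interval has Δρ < 0: lighter water underlies denser water.

98–122 m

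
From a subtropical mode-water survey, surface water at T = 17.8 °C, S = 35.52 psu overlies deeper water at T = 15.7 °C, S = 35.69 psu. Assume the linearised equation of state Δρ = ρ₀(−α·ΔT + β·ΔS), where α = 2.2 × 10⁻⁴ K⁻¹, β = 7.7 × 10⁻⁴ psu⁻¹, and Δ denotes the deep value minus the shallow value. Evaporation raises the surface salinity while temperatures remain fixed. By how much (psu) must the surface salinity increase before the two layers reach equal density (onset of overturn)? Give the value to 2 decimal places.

0.77 psu

Neutral buoyancy requires −α(T_deep − T_surf) + β(S_deep − S_surf′) = 0.
S_surf′ = S_deep − (α/β)·ΔT = 35.69 − (2.2 × 10⁻⁴/7.7 × 10⁻⁴)·(-2.1) = 36.2900 psu.
Increase required: 36.2900 − 35.52 = 0.7700 psu.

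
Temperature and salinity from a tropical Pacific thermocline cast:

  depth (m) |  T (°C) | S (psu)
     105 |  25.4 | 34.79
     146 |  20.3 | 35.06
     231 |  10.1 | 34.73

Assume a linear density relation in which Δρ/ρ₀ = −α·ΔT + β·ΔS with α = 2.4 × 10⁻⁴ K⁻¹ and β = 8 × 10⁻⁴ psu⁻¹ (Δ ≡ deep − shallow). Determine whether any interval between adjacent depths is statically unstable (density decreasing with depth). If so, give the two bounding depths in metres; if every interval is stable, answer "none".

none

Evaluate Δρ/ρ₀ = −αΔT + βΔS across each adjacent pair:
  105–146 m: −αΔT+βΔS = −(2.4 × 10⁻⁴)(-5.1)+(8 × 10⁻⁴)(+0.27) = 1.4 × 10⁻³ → stable
  146–231 m: −αΔT+βΔS = −(2.4 × 10⁻⁴)(-10.2)+(8 × 10⁻⁴)(-0.33) = 2.2 × 10⁻³ → stable
Every interval has Δρ > 0: the column is stably stratified throughout.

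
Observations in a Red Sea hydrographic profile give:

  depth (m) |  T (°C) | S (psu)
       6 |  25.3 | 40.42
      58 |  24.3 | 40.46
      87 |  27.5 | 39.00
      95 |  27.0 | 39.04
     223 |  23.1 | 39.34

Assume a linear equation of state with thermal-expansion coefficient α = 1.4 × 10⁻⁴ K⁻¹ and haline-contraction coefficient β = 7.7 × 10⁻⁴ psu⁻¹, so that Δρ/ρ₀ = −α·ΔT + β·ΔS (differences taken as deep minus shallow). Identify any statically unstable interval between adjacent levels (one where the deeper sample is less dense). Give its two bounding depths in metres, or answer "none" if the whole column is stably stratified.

Evaluate Δρ/ρ₀ = −αΔT + βΔS across each adjacent pair:
  6–58 m: −αΔT+βΔS = −(1.4 × 10⁻⁴)(-1.0)+(7.7 × 10⁻⁴)(+0.04) = 1.7 × 10⁻⁴ → stable
  58–87 m: −αΔT+βΔS = −(1.4 × 10⁻⁴)(+3.2)+(7.7 × 10⁻⁴)(-1.46) = -1.6 × 10⁻³ → UNSTABLE
  87–95 m: −αΔT+βΔS = −(1.4 × 10⁻⁴)(-0.5)+(7.7 × 10⁻⁴)(+0.04) = 1.0 × 10⁻⁴ → stable
  95–223 m: −αΔT+βΔS = −(1.4 × 10⁻⁴)(-3.9)+(7.7 × 10⁻⁴)(+0.30) = 7.8 × 10⁻⁴ → stable
The 58–87 m interval has Δρ < 0: lighter water underlies denser water.

58–87 m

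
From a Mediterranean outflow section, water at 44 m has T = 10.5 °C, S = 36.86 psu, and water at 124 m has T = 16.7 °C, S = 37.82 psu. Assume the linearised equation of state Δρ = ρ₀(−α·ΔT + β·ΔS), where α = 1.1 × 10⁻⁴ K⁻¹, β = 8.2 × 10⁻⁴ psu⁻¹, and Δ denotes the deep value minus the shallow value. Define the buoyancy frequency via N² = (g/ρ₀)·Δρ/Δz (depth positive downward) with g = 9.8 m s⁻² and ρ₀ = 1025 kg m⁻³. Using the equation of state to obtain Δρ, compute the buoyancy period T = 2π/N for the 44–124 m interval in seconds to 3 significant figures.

1.75 × 10³ s

ΔT = +6.2 K, ΔS = +0.96 psu (deep − shallow).
Δρ/ρ₀ = −αΔT + βΔS = -6.82 × 10⁻⁴ + 7.872 × 10⁻⁴ = 1.052 × 10⁻⁴, so Δρ ≈ 0.1078 kg m⁻³.
N² = (g/ρ₀)·Δρ/Δz = g·(Δρ/ρ₀)/Δz = 9.8 × 1.052 × 10⁻⁴ / 80 = 1.2887 × 10⁻⁵ s⁻².
N = √(1.2887 × 10⁻⁵) = 3.5898 × 10⁻³ rad s⁻¹ → T = 2π/N = 1.7503 × 10³ s ≈ 1.75 × 10³ s.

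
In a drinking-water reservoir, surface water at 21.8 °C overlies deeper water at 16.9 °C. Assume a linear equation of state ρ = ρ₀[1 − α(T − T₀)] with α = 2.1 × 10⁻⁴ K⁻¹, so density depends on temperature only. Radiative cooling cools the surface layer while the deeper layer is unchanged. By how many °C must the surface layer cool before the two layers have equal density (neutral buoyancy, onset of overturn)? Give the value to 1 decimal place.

With temperature the only control, equal density requires T_surf′ = T_deep.
T_surf′ = 16.9 °C.
Cooling required: 21.8 − 16.9 = 4.9 °C.

4.9 °C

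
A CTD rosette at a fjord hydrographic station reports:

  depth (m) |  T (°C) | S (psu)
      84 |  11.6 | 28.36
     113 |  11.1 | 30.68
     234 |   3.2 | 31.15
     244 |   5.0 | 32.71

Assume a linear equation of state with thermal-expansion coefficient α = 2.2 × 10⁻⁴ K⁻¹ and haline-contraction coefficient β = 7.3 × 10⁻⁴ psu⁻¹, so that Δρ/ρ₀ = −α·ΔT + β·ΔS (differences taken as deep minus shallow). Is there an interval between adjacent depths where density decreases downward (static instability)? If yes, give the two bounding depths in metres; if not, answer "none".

Evaluate Δρ/ρ₀ = −αΔT + βΔS across each adjacent pair:
  84–113 m: −αΔT+βΔS = −(2.2 × 10⁻⁴)(-0.5)+(7.3 × 10⁻⁴)(+2.32) = 1.8 × 10⁻³ → stable
  113–234 m: −αΔT+βΔS = −(2.2 × 10⁻⁴)(-7.9)+(7.3 × 10⁻⁴)(+0.47) = 2.1 × 10⁻³ → stable
  234–244 m: −αΔT+βΔS = −(2.2 × 10⁻⁴)(+1.8)+(7.3 × 10⁻⁴)(+1.56) = 7.4 × 10⁻⁴ → stable
Every interval has Δρ > 0: the column is stably stratified throughout.

none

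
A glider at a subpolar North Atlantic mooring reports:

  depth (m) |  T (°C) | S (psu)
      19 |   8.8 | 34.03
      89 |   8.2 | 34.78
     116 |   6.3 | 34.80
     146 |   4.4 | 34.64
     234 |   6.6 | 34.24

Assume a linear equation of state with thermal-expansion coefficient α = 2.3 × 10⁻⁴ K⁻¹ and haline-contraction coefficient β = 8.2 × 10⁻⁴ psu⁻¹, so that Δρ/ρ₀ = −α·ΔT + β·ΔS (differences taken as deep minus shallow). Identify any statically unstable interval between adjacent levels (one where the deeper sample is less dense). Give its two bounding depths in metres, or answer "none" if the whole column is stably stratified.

146–234 m

Evaluate Δρ/ρ₀ = −αΔT + βΔS across each adjacent pair:
  19–89 m: −αΔT+βΔS = −(2.3 × 10⁻⁴)(-0.6)+(8.2 × 10⁻⁴)(+0.75) = 7.5 × 10⁻⁴ → stable
  89–116 m: −αΔT+βΔS = −(2.3 × 10⁻⁴)(-1.9)+(8.2 × 10⁻⁴)(+0.02) = 4.5 × 10⁻⁴ → stable
  116–146 m: −αΔT+βΔS = −(2.3 × 10⁻⁴)(-1.9)+(8.2 × 10⁻⁴)(-0.16) = 3.1 × 10⁻⁴ → stable
  146–234 m: −αΔT+βΔS = −(2.3 × 10⁻⁴)(+2.2)+(8.2 × 10⁻⁴)(-0.40) = -8.3 × 10⁻⁴ → UNSTABLE
The 146–234 m interval has Δρ < 0: lighter water underlies denser water.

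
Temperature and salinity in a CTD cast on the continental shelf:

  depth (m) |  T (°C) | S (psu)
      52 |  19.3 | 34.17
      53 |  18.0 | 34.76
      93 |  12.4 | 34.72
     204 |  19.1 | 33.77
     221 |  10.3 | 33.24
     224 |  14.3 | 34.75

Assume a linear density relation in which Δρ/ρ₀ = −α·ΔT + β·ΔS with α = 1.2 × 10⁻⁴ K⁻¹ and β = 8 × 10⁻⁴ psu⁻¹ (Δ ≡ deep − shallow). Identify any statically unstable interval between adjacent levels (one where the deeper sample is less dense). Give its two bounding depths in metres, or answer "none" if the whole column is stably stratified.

93–204 m

Evaluate Δρ/ρ₀ = −αΔT + βΔS across each adjacent pair:
  52–53 m: −αΔT+βΔS = −(1.2 × 10⁻⁴)(-1.3)+(8 × 10⁻⁴)(+0.59) = 6.3 × 10⁻⁴ → stable
  53–93 m: −αΔT+βΔS = −(1.2 × 10⁻⁴)(-5.6)+(8 × 10⁻⁴)(-0.04) = 6.4 × 10⁻⁴ → stable
  93–204 m: −αΔT+βΔS = −(1.2 × 10⁻⁴)(+6.7)+(8 × 10⁻⁴)(-0.95) = -1.6 × 10⁻³ → UNSTABLE
  204–221 m: −αΔT+βΔS = −(1.2 × 10⁻⁴)(-8.8)+(8 × 10⁻⁴)(-0.53) = 6.3 × 10⁻⁴ → stable
  221–224 m: −αΔT+βΔS = −(1.2 × 10⁻⁴)(+4.0)+(8 × 10⁻⁴)(+1.51) = 7.3 × 10⁻⁴ → stable
The 93–204 m interval has Δρ < 0: lighter water underlies denser water.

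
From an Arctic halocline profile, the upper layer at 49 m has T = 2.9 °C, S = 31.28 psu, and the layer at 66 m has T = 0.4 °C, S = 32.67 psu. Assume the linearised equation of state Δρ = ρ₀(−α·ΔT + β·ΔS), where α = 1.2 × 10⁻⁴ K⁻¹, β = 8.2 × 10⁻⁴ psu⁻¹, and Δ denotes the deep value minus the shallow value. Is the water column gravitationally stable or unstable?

stable

ΔT = 0.4 − 2.9 = -2.5 K and ΔS = 32.67 − 31.28 = +1.39 psu (deep − shallow).
−αΔT = 3.00 × 10⁻⁴; βΔS = 1.1398 × 10⁻³; sum Δρ/ρ₀ = 1.4398 × 10⁻³.
Δρ/ρ₀ > 0, so Δρ > 0: deeper water is denser → statically stable.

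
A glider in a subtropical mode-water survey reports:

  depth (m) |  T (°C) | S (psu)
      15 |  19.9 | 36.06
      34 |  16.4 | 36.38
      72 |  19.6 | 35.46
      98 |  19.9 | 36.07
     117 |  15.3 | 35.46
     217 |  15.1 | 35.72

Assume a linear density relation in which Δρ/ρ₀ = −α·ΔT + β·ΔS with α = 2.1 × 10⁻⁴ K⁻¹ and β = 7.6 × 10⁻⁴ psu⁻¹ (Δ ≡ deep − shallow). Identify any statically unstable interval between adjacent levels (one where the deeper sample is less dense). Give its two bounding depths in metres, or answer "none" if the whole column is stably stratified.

34–72 m

Evaluate Δρ/ρ₀ = −αΔT + βΔS across each adjacent pair:
  15–34 m: −αΔT+βΔS = −(2.1 × 10⁻⁴)(-3.5)+(7.6 × 10⁻⁴)(+0.32) = 9.8 × 10⁻⁴ → stable
  34–72 m: −αΔT+βΔS = −(2.1 × 10⁻⁴)(+3.2)+(7.6 × 10⁻⁴)(-0.92) = -1.4 × 10⁻³ → UNSTABLE
  72–98 m: −αΔT+βΔS = −(2.1 × 10⁻⁴)(+0.3)+(7.6 × 10⁻⁴)(+0.61) = 4.0 × 10⁻⁴ → stable
  98–117 m: −αΔT+βΔS = −(2.1 × 10⁻⁴)(-4.6)+(7.6 × 10⁻⁴)(-0.61) = 5.0 × 10⁻⁴ → stable
  117–217 m: −αΔT+βΔS = −(2.1 × 10⁻⁴)(-0.2)+(7.6 × 10⁻⁴)(+0.26) = 2.4 × 10⁻⁴ → stable
The 34–72 m interval has Δρ < 0: lighter water underlies denser water.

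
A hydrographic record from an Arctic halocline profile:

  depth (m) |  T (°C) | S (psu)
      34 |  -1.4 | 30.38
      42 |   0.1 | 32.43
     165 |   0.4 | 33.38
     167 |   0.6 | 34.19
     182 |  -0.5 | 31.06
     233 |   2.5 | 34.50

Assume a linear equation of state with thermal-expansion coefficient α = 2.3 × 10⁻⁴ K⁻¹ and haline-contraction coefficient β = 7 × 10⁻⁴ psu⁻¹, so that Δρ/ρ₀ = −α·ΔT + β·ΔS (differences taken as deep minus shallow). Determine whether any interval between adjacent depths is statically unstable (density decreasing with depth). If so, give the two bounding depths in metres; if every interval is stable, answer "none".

167–182 m

Evaluate Δρ/ρ₀ = −αΔT + βΔS across each adjacent pair:
  34–42 m: −αΔT+βΔS = −(2.3 × 10⁻⁴)(+1.5)+(7 × 10⁻⁴)(+2.05) = 1.1 × 10⁻³ → stable
  42–165 m: −αΔT+βΔS = −(2.3 × 10⁻⁴)(+0.3)+(7 × 10⁻⁴)(+0.95) = 6.0 × 10⁻⁴ → stable
  165–167 m: −αΔT+βΔS = −(2.3 × 10⁻⁴)(+0.2)+(7 × 10⁻⁴)(+0.81) = 5.2 × 10⁻⁴ → stable
  167–182 m: −αΔT+βΔS = −(2.3 × 10⁻⁴)(-1.1)+(7 × 10⁻⁴)(-3.13) = -1.9 × 10⁻³ → UNSTABLE
  182–233 m: −αΔT+βΔS = −(2.3 × 10⁻⁴)(+3.0)+(7 × 10⁻⁴)(+3.44) = 1.7 × 10⁻³ → stable
The 167–182 m interval has Δρ < 0: lighter water underlies denser water.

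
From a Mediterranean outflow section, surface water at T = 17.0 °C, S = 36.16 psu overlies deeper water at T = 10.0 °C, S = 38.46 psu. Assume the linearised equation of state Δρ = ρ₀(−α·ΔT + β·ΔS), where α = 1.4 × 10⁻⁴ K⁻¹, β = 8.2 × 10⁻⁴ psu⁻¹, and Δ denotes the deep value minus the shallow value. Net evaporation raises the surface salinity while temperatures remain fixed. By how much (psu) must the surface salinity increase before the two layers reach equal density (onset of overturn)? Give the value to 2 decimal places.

3.50 psu

Neutral buoyancy requires −α(T_deep − T_surf) + β(S_deep − S_surf′) = 0.
S_surf′ = S_deep − (α/β)·ΔT = 38.46 − (1.4 × 10⁻⁴/8.2 × 10⁻⁴)·(-7.0) = 39.6551 psu.
Increase required: 39.6551 − 36.16 = 3.4951 psu.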